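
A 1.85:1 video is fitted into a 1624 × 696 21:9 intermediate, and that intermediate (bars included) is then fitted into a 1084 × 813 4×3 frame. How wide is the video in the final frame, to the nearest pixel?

859 px

First fit — 1.85:1 into 1624×696 spans the height: 1287.60 × 696.00.
Second fit — the 21:9 canvas into 1084×813 spans the width: 1084.00 × 464.57 (×0.6675 from 1624×696).
So the video's width is 1287.60 × 0.6675 ≈ 859.46.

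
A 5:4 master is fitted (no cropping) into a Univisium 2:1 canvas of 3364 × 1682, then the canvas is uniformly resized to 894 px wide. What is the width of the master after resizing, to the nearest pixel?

559 px

At 3364×1682 the master is height-limited, so width = 1682 × 5/4 ≈ 2102.50 px.
Scaling 3364 → 894 is ×0.2658, so the width becomes 2102.50 × 0.2658 ≈ 558.75 px.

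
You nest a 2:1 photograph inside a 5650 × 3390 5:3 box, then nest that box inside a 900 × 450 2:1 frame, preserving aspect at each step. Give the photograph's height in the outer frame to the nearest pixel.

Inside the 5650×3390 canvas the photograph is width-limited at 5650.00 × 2825.00.
The 5:3 canvas is height-limited in 900×450, giving 750.00 × 450.00; scale factor 0.1327.
Applying the same ×0.1327: 2825.00 → 375.00.

375 px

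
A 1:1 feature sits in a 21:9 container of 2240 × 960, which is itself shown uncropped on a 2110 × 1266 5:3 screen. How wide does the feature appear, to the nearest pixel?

1:1 in 2240×960: fills the height, so the feature is 960.00 × 960.00.
Second fit — the 21:9 canvas into 2110×1266 spans the width: 2110.00 × 904.29 (×0.9420 from 2240×960).
The feature scales with it: width 960.00 × 0.9420 ≈ 904.29.

904 px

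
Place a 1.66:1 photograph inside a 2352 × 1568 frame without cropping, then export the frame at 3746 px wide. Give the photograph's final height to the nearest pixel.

2257 px

In the 2352×1568 frame the photograph fills the width: height = 2352 / 1.660 ≈ 1416.87 px.
The frame scales by 3746/2352 = 1.5927; 1416.87 × 1.5927 ≈ 2256.63 px.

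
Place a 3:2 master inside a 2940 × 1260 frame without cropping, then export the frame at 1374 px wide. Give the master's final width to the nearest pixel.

In the 2940×1260 frame the master fills the height: width = 1260 × 3/2 ≈ 1890.00 px.
Resizing to 1374 px wide multiplies everything by 0.4673: 1890.00 → 883.29 px.

883 px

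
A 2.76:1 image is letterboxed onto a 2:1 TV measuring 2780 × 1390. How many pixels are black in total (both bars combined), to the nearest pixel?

Since 2.760 > 2.000, the image is width-limited.
Content height = 2780 / 2.760 ≈ 1007.2464 px.
Leftover height: 1390 − 1007.2464 = 382.7536 px.
Bar area = 382.7536 × 2780 ≈ 1064055 px.

1064055 pixels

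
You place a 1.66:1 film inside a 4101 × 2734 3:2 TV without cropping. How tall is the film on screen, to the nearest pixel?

1.66:1 is wider than 3:2, so it spans the full width.
The film is 4101 / 1.660 ≈ 2470.48 px tall.

2470 px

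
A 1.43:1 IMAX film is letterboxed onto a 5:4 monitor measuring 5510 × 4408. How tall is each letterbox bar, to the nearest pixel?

277 px

1.43:1 IMAX (1.430) > 5:4 (1.250), so the film fills the width.
The film is 5510 / 1.430 ≈ 3853.15 px tall.
Black = 4408 − 3853.15 = 554.85 px, or 277.43 per bar.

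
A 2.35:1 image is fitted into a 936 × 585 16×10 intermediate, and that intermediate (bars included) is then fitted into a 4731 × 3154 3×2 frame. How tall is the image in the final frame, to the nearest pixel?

2013 px

First fit — 2.35:1 into 936×585 spans the width: 936.00 × 398.30.
16×10 in 4731×3154: fills the width, so the intermediate becomes 4731.00 × 2956.88 — a scale of ×5.0545.
Applying the same ×5.0545: 398.30 → 2013.19.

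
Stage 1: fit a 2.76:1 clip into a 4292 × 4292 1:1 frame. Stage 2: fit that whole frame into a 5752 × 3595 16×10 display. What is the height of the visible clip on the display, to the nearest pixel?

2.76:1 in 4292×4292: fills the width, so the clip is 4292.00 × 1555.07.
The 1:1 canvas is height-limited in 5752×3595, giving 3595.00 × 3595.00; scale factor 0.8376.
Applying the same ×0.8376: 1555.07 → 1302.54.

1303 px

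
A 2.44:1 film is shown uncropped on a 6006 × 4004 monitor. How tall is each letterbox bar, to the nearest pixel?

771 px

2.44:1 (2.440) > 3×2 (1.500), so the film fills the width.
Content height = 6006 / 2.440 ≈ 2461.48 px.
Leftover height: 4004 − 2461.48 = 1542.52 px → 771.26 each side.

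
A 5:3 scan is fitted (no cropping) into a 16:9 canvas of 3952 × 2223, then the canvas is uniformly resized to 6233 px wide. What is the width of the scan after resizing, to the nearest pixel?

5843 px

At 3952×2223 the scan is height-limited, so width = 2223 × 5/3 ≈ 3705.00 px.
Scaling 3952 → 6233 is ×1.5772, so the width becomes 3705.00 × 1.5772 ≈ 5843.44 px.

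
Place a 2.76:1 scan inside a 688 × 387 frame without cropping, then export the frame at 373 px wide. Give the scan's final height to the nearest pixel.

At 688×387 the scan is width-limited, so height = 688 / 2.760 ≈ 249.28 px.
Resizing to 373 px wide multiplies everything by 0.5422: 249.28 → 135.14 px.

135 px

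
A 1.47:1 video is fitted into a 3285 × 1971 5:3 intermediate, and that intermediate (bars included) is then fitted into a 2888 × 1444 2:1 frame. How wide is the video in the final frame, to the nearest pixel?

Inside the 3285×1971 canvas the video is height-limited at 2897.37 × 1971.00.
5:3 in 2888×1444: fills the height, so the intermediate becomes 2406.67 × 1444.00 — a scale of ×0.7326.
The video scales with it: width 2897.37 × 0.7326 ≈ 2122.68.

2123 px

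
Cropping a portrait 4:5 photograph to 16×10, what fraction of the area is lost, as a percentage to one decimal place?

50.0%

Going from portrait 4:5 to 16×10 means cutting height while keeping width.
(0.800)/(1.600) ≈ 0.500 of the area survives, leaving 50.00% discarded.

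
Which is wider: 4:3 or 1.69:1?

4:3 = 1.333 and 1.69; 1.69 > 1.333.

1.69:1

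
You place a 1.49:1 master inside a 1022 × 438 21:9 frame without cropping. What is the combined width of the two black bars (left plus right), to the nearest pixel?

1.49:1 is narrower than 21:9, so it spans the full height.
That makes the image 652.62 px wide (438 × 1.490).
Leftover width: 1022 − 652.62 = 369.38 px.

369 px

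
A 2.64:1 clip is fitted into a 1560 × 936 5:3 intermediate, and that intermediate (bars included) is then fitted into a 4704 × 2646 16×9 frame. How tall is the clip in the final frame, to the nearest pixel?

Inside the 1560×936 canvas the clip is width-limited at 1560.00 × 590.91.
The 5:3 canvas is height-limited in 4704×2646, giving 4410.00 × 2646.00; scale factor 2.8269.
So the clip's height is 590.91 × 2.8269 ≈ 1670.45.

1670 px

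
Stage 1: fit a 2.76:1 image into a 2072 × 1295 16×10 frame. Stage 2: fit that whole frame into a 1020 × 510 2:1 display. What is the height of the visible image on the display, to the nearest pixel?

296 px

2.76:1 in 2072×1295: fills the width, so the image is 2072.00 × 750.72.
16×10 in 1020×510: fills the height, so the intermediate becomes 816.00 × 510.00 — a scale of ×0.3938.
Applying the same ×0.3938: 750.72 → 295.65.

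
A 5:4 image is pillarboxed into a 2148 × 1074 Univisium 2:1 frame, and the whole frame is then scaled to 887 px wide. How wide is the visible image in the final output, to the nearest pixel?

554 px

At 2148×1074 the image is height-limited, so width = 1074 × 5/4 ≈ 1342.50 px.
Scaling 2148 → 887 is ×0.4129, so the width becomes 1342.50 × 0.4129 ≈ 554.38 px.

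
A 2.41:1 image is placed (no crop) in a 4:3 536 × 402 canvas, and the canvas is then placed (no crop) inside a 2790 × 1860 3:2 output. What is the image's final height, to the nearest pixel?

First fit — 2.41:1 into 536×402 spans the width: 536.00 × 222.41.
4:3 in 2790×1860: fills the height, so the intermediate becomes 2480.00 × 1860.00 — a scale of ×4.6269.
Applying the same ×4.6269: 222.41 → 1029.05.

1029 px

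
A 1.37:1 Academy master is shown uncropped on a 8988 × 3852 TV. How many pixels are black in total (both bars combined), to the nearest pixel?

14293848 pixels

1.37:1 Academy (1.370) < 21:9 (2.333), so the master fills the height.
That makes the image 5277.2400 px wide (3852 × 1.370).
Black = 8988 − 5277.2400 = 3710.7600 px.
That's 3710.7600 × 3852 ≈ 14293848 black pixels.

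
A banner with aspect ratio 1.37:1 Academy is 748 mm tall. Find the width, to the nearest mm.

1025 mm

Width = 748 × 1.370 = 1024.76.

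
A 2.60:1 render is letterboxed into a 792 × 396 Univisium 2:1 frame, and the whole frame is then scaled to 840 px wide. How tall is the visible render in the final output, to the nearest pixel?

In the 792×396 frame the render fills the width: height = 792 / 2.600 ≈ 304.62 px.
Scaling 792 → 840 is ×1.0606, so the height becomes 304.62 × 1.0606 ≈ 323.08 px.

323 px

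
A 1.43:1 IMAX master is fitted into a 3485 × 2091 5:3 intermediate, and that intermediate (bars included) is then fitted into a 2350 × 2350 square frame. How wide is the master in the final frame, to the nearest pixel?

1.43:1 IMAX in 3485×2091: fills the height, so the master is 2990.13 × 2091.00.
5:3 in 2350×2350: fills the width, so the intermediate becomes 2350.00 × 1410.00 — a scale of ×0.6743.
The master scales with it: width 2990.13 × 0.6743 ≈ 2016.30.

2016 px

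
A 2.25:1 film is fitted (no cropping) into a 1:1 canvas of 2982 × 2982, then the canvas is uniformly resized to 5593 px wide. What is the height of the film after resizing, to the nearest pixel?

In the 2982×2982 frame the film fills the width: height = 2982 / 2.250 ≈ 1325.33 px.
Scaling 2982 → 5593 is ×1.8756, so the height becomes 1325.33 × 1.8756 ≈ 2485.78 px.

2486 px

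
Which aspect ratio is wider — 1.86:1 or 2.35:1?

1.86 and 2.35; 2.35 > 1.86.

2.35:1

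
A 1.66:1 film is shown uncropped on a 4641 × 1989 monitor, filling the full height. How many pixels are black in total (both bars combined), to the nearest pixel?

2663788 pixels

That makes the image 3301.7400 px wide (1989 × 1.660).
4641 − 3301.7400 = 1339.2600 px of bars.
Across the 1989-px span: 1339.2600 × 1989 ≈ 2663788 px.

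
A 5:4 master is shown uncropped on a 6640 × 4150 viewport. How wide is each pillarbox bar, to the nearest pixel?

726 px

Since 1.250 < 1.600, the master is height-limited.
The master is 4150 × 5/4 ≈ 5187.50 px wide.
Black = 6640 − 5187.50 = 1452.50 px, or 726.25 per bar.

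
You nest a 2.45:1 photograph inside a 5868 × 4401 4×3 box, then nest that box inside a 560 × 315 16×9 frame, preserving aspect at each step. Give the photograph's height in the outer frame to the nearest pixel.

First fit — 2.45:1 into 5868×4401 spans the width: 5868.00 × 2395.10.
4×3 in 560×315: fills the height, so the intermediate becomes 420.00 × 315.00 — a scale of ×0.0716.
So the photograph's height is 2395.10 × 0.0716 ≈ 171.43.

171 px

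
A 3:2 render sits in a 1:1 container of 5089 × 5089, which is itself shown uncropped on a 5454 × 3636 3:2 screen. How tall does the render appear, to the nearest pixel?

2424 px

Inside the 5089×5089 canvas the render is width-limited at 5089.00 × 3392.67.
1:1 in 5454×3636: fills the height, so the intermediate becomes 3636.00 × 3636.00 — a scale of ×0.7145.
So the render's height is 3392.67 × 0.7145 ≈ 2424.00.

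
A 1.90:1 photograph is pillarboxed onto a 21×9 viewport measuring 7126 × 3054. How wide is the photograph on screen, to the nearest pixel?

5803 px

1.90:1 (1.900) < 21×9 (2.333), so the photograph fills the height.
That makes the image 5802.60 px wide (3054 × 1.900).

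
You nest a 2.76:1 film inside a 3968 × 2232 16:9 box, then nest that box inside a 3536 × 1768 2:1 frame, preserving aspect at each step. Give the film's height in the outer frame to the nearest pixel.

1139 px

First fit — 2.76:1 into 3968×2232 spans the width: 3968.00 × 1437.68.
Second fit — the 16:9 canvas into 3536×1768 spans the height: 3143.11 × 1768.00 (×0.7921 from 3968×2232).
The film scales with it: height 1437.68 × 0.7921 ≈ 1138.81.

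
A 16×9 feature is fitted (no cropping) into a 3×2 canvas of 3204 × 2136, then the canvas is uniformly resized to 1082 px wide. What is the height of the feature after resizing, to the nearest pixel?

Fitted into 3204×2136, the feature spans the width; its height is 3204 × 9/16 ≈ 1802.25 px.
Scaling 3204 → 1082 is ×0.3377, so the height becomes 1802.25 × 0.3377 ≈ 608.62 px.

609 px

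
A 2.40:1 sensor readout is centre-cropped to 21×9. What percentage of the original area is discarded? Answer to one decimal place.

Going from 2.40:1 to 21×9 means cutting width while keeping height.
Area ratio = (2.333)/(2.400) = 97.22%; the remaining 2.78% is cropped out.

2.8%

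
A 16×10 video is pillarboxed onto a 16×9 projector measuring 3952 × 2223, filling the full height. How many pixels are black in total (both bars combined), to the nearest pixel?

878530 pixels

That makes the image 3556.8000 px wide (2223 × 16/10).
3952 − 3556.8000 = 395.2000 px of bars.
Across the 2223-px span: 395.2000 × 2223 ≈ 878530 px.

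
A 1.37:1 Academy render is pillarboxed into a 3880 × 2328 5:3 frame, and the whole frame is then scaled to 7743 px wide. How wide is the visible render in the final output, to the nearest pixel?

At 3880×2328 the render is height-limited, so width = 2328 × 1.370 ≈ 3189.36 px.
Scaling 3880 → 7743 is ×1.9956, so the width becomes 3189.36 × 1.9956 ≈ 6364.75 px.

6365 px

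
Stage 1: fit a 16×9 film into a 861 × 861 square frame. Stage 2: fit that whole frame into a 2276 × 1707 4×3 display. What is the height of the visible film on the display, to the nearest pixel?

16×9 in 861×861: fills the width, so the film is 861.00 × 484.31.
square in 2276×1707: fills the height, so the intermediate becomes 1707.00 × 1707.00 — a scale of ×1.9826.
The film scales with it: height 484.31 × 1.9826 ≈ 960.19.

960 px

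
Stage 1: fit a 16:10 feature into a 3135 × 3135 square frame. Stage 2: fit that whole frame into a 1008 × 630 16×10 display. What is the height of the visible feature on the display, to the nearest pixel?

First fit — 16:10 into 3135×3135 spans the width: 3135.00 × 1959.38.
Second fit — the square canvas into 1008×630 spans the height: 630.00 × 630.00 (×0.2010 from 3135×3135).
So the feature's height is 1959.38 × 0.2010 ≈ 393.75.

394 px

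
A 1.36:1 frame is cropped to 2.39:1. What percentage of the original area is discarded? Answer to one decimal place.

2.39:1 is wider than 1.36:1, so the crop keeps the full width and trims the height.
Fraction kept = (1.360)/(2.390) ≈ 56.90%, so 43.10% is lost.

43.1%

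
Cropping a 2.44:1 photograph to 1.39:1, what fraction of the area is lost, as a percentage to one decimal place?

43.0%

Going from 2.44:1 to 1.39:1 means cutting width while keeping height.
Area ratio = (1.390)/(2.440) = 56.97%; the remaining 43.03% is cropped out.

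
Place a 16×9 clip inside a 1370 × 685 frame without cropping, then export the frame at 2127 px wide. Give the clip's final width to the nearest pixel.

1891 px

At 1370×685 the clip is height-limited, so width = 685 × 16/9 ≈ 1217.78 px.
Scaling 1370 → 2127 is ×1.5526, so the width becomes 1217.78 × 1.5526 ≈ 1890.67 px.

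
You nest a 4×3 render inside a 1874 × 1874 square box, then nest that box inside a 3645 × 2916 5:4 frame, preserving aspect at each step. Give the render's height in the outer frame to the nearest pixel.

Inside the 1874×1874 canvas the render is width-limited at 1874.00 × 1405.50.
The square canvas is height-limited in 3645×2916, giving 2916.00 × 2916.00; scale factor 1.5560.
Applying the same ×1.5560: 1405.50 → 2187.00.

2187 px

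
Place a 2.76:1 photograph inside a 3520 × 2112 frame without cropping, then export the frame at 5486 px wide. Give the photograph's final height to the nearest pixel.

1988 px

In the 3520×2112 frame the photograph fills the width: height = 3520 / 2.760 ≈ 1275.36 px.
Resizing to 5486 px wide multiplies everything by 1.5585: 1275.36 → 1987.68 px.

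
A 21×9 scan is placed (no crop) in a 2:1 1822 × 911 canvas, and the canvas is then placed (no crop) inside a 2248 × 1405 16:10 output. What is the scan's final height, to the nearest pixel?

963 px

21×9 in 1822×911: fills the width, so the scan is 1822.00 × 780.86.
The 2:1 canvas is width-limited in 2248×1405, giving 2248.00 × 1124.00; scale factor 1.2338.
So the scan's height is 780.86 × 1.2338 ≈ 963.43.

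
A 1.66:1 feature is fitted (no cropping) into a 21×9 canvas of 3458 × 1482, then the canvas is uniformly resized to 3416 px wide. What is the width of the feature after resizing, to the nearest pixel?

2430 px

In the 3458×1482 frame the feature fills the height: width = 1482 × 1.660 ≈ 2460.12 px.
Scaling 3458 → 3416 is ×0.9879, so the width becomes 2460.12 × 0.9879 ≈ 2430.24 px.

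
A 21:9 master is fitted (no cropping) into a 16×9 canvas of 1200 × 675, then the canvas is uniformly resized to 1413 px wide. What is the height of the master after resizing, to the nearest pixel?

At 1200×675 the master is width-limited, so height = 1200 × 9/21 ≈ 514.29 px.
Scaling 1200 → 1413 is ×1.1775, so the height becomes 514.29 × 1.1775 ≈ 605.57 px.

606 px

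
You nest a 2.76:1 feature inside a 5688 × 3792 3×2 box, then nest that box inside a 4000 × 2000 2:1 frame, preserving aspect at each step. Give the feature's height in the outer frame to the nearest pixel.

First fit — 2.76:1 into 5688×3792 spans the width: 5688.00 × 2060.87.
The 3×2 canvas is height-limited in 4000×2000, giving 3000.00 × 2000.00; scale factor 0.5274.
The feature scales with it: height 2060.87 × 0.5274 ≈ 1086.96.

1087 px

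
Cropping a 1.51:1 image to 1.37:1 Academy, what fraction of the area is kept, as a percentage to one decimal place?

90.7%

1.37:1 Academy is narrower than 1.51:1, so the crop keeps the full height and trims the width.
(1.370)/(1.510) ≈ 0.907 of the area survives.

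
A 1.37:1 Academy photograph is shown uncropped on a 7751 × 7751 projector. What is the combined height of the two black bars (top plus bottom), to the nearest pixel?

2093 px

1.37:1 Academy (1.370) > square (1.000), so the photograph fills the width.
Content height = 7751 / 1.370 ≈ 5657.66 px.
7751 − 5657.66 = 2093.34 px of bars.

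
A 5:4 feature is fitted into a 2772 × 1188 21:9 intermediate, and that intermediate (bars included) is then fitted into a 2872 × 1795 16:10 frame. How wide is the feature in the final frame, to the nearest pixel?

5:4 in 2772×1188: fills the height, so the feature is 1485.00 × 1188.00.
The 21:9 canvas is width-limited in 2872×1795, giving 2872.00 × 1230.86; scale factor 1.0361.
The feature scales with it: width 1485.00 × 1.0361 ≈ 1538.57.

1539 px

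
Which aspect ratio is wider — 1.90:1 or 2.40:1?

2.40:1

1.9 and 2.4; 2.4 > 1.9.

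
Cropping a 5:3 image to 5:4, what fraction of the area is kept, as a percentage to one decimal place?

75.0%

The height stays; only width is cut (since 5:4 is narrower than 5:3).
Area ratio = (1.250)/(1.667) = 75.00% retained.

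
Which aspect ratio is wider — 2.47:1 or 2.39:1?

2.47 and 2.39; 2.47 > 2.39.

2.47:1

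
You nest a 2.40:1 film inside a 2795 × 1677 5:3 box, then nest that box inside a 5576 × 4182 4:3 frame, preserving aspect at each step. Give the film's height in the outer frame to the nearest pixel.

2.40:1 in 2795×1677: fills the width, so the film is 2795.00 × 1164.58.
The 5:3 canvas is width-limited in 5576×4182, giving 5576.00 × 3345.60; scale factor 1.9950.
So the film's height is 1164.58 × 1.9950 ≈ 2323.33.

2323 px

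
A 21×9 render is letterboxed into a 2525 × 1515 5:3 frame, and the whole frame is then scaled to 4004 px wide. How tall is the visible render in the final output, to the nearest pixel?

In the 2525×1515 frame the render fills the width: height = 2525 × 9/21 ≈ 1082.14 px.
Scaling 2525 → 4004 is ×1.5857, so the height becomes 1082.14 × 1.5857 ≈ 1716.00 px.

1716 px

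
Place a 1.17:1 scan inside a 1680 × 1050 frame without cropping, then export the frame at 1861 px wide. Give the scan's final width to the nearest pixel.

Fitted into 1680×1050, the scan spans the height; its width is 1050 × 1.170 ≈ 1228.50 px.
Resizing to 1861 px wide multiplies everything by 1.1077: 1228.50 → 1360.86 px.

1361 px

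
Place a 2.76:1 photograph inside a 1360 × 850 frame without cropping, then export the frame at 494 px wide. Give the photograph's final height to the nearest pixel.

179 px

At 1360×850 the photograph is width-limited, so height = 1360 / 2.760 ≈ 492.75 px.
Resizing to 494 px wide multiplies everything by 0.3632: 492.75 → 178.99 px.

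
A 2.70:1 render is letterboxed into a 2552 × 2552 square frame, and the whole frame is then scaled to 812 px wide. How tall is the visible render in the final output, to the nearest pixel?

301 px

At 2552×2552 the render is width-limited, so height = 2552 / 2.700 ≈ 945.19 px.
Resizing to 812 px wide multiplies everything by 0.3182: 945.19 → 300.74 px.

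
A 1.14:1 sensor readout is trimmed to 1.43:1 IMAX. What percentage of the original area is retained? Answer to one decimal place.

79.7%

Going from 1.14:1 to 1.43:1 IMAX means cutting height while keeping width.
Fraction kept = (1.140)/(1.430) ≈ 79.72%.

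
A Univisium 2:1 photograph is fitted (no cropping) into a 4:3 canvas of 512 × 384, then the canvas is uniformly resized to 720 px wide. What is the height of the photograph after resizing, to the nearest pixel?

Fitted into 512×384, the photograph spans the width; its height is 512 × 1/2 ≈ 256.00 px.
The frame scales by 720/512 = 1.4062; 256.00 × 1.4062 ≈ 360.00 px.

360 px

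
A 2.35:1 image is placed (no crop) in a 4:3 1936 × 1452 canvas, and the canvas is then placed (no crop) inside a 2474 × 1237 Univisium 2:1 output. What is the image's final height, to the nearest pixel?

2.35:1 in 1936×1452: fills the width, so the image is 1936.00 × 823.83.
The 4:3 canvas is height-limited in 2474×1237, giving 1649.33 × 1237.00; scale factor 0.8519.
So the image's height is 823.83 × 0.8519 ≈ 701.84.

702 px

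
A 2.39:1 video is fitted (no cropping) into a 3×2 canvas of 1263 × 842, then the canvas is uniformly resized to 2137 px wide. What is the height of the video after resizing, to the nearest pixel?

894 px

Fitted into 1263×842, the video spans the width; its height is 1263 / 2.390 ≈ 528.45 px.
The frame scales by 2137/1263 = 1.6920; 528.45 × 1.6920 ≈ 894.14 px.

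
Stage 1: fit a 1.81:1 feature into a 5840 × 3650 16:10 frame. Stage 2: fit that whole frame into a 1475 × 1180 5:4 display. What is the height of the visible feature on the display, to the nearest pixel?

815 px

1.81:1 in 5840×3650: fills the width, so the feature is 5840.00 × 3226.52.
16:10 in 1475×1180: fills the width, so the intermediate becomes 1475.00 × 921.88 — a scale of ×0.2526.
Applying the same ×0.2526: 3226.52 → 814.92.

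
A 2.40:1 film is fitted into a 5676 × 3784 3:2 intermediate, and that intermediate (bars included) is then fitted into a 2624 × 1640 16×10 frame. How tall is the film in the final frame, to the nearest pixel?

2.40:1 in 5676×3784: fills the width, so the film is 5676.00 × 2365.00.
The 3:2 canvas is height-limited in 2624×1640, giving 2460.00 × 1640.00; scale factor 0.4334.
The film scales with it: height 2365.00 × 0.4334 ≈ 1025.00.

1025 px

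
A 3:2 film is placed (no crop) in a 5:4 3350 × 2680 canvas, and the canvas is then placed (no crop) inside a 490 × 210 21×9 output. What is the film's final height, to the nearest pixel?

Inside the 3350×2680 canvas the film is width-limited at 3350.00 × 2233.33.
Second fit — the 5:4 canvas into 490×210 spans the height: 262.50 × 210.00 (×0.0784 from 3350×2680).
Applying the same ×0.0784: 2233.33 → 175.00.

175 px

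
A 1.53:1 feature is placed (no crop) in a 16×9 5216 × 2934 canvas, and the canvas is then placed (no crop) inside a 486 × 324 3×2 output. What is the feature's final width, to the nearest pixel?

Inside the 5216×2934 canvas the feature is height-limited at 4489.02 × 2934.00.
Second fit — the 16×9 canvas into 486×324 spans the width: 486.00 × 273.38 (×0.0932 from 5216×2934).
Applying the same ×0.0932: 4489.02 → 418.26.

418 px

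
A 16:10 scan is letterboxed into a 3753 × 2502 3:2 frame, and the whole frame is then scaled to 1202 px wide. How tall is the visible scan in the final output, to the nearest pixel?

At 3753×2502 the scan is width-limited, so height = 3753 × 10/16 ≈ 2345.62 px.
The frame scales by 1202/3753 = 0.3203; 2345.62 × 0.3203 ≈ 751.25 px.

751 px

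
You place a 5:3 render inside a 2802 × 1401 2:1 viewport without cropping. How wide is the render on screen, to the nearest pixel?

Since 1.667 < 2.000, the render is height-limited.
Content width = 1401 × 5/3 ≈ 2335.00 px.

2335 px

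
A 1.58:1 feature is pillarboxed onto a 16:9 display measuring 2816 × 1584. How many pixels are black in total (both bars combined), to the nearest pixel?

1.58:1 is narrower than 16:9, so it spans the full height.
The feature is 1584 × 1.580 ≈ 2502.7200 px wide.
Leftover width: 2816 − 2502.7200 = 313.2800 px.
That's 313.2800 × 1584 ≈ 496236 black pixels.

496236 pixels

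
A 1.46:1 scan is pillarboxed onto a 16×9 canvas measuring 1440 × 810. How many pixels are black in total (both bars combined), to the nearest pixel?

1.46:1 (1.460) < 16×9 (1.778), so the scan fills the height.
That makes the image 1182.6000 px wide (810 × 1.460).
Leftover width: 1440 − 1182.6000 = 257.4000 px.
That's 257.4000 × 810 ≈ 208494 black pixels.

208494 pixels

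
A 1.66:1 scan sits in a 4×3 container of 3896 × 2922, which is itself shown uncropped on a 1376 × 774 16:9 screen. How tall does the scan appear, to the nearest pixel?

622 px

First fit — 1.66:1 into 3896×2922 spans the width: 3896.00 × 2346.99.
4×3 in 1376×774: fills the height, so the intermediate becomes 1032.00 × 774.00 — a scale of ×0.2649.
Applying the same ×0.2649: 2346.99 → 621.69.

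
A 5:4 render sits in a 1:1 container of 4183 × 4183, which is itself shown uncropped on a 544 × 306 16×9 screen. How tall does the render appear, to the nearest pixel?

245 px

First fit — 5:4 into 4183×4183 spans the width: 4183.00 × 3346.40.
Second fit — the 1:1 canvas into 544×306 spans the height: 306.00 × 306.00 (×0.0732 from 4183×4183).
Applying the same ×0.0732: 3346.40 → 244.80.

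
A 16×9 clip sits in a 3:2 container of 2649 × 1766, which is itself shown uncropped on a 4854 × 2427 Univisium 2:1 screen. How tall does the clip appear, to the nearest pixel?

Inside the 2649×1766 canvas the clip is width-limited at 2649.00 × 1490.06.
Second fit — the 3:2 canvas into 4854×2427 spans the height: 3640.50 × 2427.00 (×1.3743 from 2649×1766).
The clip scales with it: height 1490.06 × 1.3743 ≈ 2047.78.

2048 px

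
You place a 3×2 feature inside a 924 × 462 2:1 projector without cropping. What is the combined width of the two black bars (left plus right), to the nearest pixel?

231 px

3×2 is narrower than 2:1, so it spans the full height.
Content width = 462 × 3/2 ≈ 693.00 px.
Leftover width: 924 − 693.00 = 231.00 px.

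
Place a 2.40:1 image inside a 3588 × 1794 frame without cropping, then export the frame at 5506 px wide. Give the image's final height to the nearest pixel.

At 3588×1794 the image is width-limited, so height = 3588 / 2.400 ≈ 1495.00 px.
Scaling 3588 → 5506 is ×1.5346, so the height becomes 1495.00 × 1.5346 ≈ 2294.17 px.

2294 px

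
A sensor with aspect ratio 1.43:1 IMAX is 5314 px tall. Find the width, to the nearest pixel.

7599 px

At 1.43:1 IMAX, 5314 × 1.430 ≈ 7599.02.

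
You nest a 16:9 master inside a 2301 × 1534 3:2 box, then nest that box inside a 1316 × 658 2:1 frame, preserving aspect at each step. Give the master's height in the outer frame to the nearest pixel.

Inside the 2301×1534 canvas the master is width-limited at 2301.00 × 1294.31.
Second fit — the 3:2 canvas into 1316×658 spans the height: 987.00 × 658.00 (×0.4289 from 2301×1534).
The master scales with it: height 1294.31 × 0.4289 ≈ 555.19.

555 px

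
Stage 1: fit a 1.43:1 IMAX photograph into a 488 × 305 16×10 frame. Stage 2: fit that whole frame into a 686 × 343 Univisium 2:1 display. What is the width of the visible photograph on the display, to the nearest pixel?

First fit — 1.43:1 IMAX into 488×305 spans the height: 436.15 × 305.00.
The 16×10 canvas is height-limited in 686×343, giving 548.80 × 343.00; scale factor 1.1246.
So the photograph's width is 436.15 × 1.1246 ≈ 490.49.

490 px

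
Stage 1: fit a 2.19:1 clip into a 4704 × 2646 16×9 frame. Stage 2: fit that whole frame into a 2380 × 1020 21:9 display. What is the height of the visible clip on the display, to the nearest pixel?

828 px

Inside the 4704×2646 canvas the clip is width-limited at 4704.00 × 2147.95.
Second fit — the 16×9 canvas into 2380×1020 spans the height: 1813.33 × 1020.00 (×0.3855 from 4704×2646).
The clip scales with it: height 2147.95 × 0.3855 ≈ 828.01.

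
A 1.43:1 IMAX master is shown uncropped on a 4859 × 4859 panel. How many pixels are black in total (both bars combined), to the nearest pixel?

1.43:1 IMAX (1.430) > square (1.000), so the master fills the width.
That makes the image 3397.9021 px tall (4859 / 1.430).
Leftover height: 4859 − 3397.9021 = 1461.0979 px.
That's 1461.0979 × 4859 ≈ 7099475 black pixels.

7099475 pixels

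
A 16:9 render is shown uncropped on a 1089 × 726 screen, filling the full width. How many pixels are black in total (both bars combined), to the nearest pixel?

Content height = 1089 × 9/16 ≈ 612.5625 px.
726 − 612.5625 = 113.4375 px of bars.
Bar area = 113.4375 × 1089 ≈ 123533 px.

123533 pixels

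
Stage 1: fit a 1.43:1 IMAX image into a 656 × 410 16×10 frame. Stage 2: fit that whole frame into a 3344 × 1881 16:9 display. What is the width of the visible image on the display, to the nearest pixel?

Inside the 656×410 canvas the image is height-limited at 586.30 × 410.00.
The 16×10 canvas is height-limited in 3344×1881, giving 3009.60 × 1881.00; scale factor 4.5878.
Applying the same ×4.5878: 586.30 → 2689.83.

2690 px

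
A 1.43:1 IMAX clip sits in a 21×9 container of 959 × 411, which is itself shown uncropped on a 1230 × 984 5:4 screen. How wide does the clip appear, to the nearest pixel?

754 px

First fit — 1.43:1 IMAX into 959×411 spans the height: 587.73 × 411.00.
Second fit — the 21×9 canvas into 1230×984 spans the width: 1230.00 × 527.14 (×1.2826 from 959×411).
So the clip's width is 587.73 × 1.2826 ≈ 753.81.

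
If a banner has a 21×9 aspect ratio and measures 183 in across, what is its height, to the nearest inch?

78 in

Height = 183 / 21 × 9 = 78.43.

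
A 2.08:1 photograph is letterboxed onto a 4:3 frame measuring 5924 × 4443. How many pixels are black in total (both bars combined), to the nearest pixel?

9448324 pixels

2.08:1 (2.080) > 4:3 (1.333), so the photograph fills the width.
Content height = 5924 / 2.080 ≈ 2848.0769 px.
Black = 4443 − 2848.0769 = 1594.9231 px.
That's 1594.9231 × 5924 ≈ 9448324 black pixels.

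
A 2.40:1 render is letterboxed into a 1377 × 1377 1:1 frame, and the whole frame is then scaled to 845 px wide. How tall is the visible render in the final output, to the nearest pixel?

Fitted into 1377×1377, the render spans the width; its height is 1377 / 2.400 ≈ 573.75 px.
Scaling 1377 → 845 is ×0.6137, so the height becomes 573.75 × 0.6137 ≈ 352.08 px.

352 px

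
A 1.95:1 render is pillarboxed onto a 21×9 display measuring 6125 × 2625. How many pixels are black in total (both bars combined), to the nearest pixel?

1.95:1 is narrower than 21×9, so it spans the full height.
That makes the image 5118.7500 px wide (2625 × 1.950).
Leftover width: 6125 − 5118.7500 = 1006.2500 px.
Bar area = 1006.2500 × 2625 ≈ 2641406 px.

2641406 pixels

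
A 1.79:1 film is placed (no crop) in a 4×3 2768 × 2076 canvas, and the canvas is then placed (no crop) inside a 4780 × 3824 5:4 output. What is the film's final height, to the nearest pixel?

Inside the 2768×2076 canvas the film is width-limited at 2768.00 × 1546.37.
4×3 in 4780×3824: fills the width, so the intermediate becomes 4780.00 × 3585.00 — a scale of ×1.7269.
So the film's height is 1546.37 × 1.7269 ≈ 2670.39.

2670 px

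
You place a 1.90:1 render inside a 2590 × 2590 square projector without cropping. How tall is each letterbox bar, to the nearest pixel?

1.90:1 is wider than square, so it spans the full width.
The render is 2590 / 1.900 ≈ 1363.16 px tall.
2590 − 1363.16 = 1226.84 px of bars (613.42 each).

613 px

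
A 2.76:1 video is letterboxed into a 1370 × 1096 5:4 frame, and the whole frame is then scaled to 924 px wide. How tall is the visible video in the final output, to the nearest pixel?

Fitted into 1370×1096, the video spans the width; its height is 1370 / 2.760 ≈ 496.38 px.
Scaling 1370 → 924 is ×0.6745, so the height becomes 496.38 × 0.6745 ≈ 334.78 px.

335 px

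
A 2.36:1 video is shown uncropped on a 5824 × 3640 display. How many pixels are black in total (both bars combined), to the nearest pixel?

2.36:1 (2.360) > 16×10 (1.600), so the video fills the width.
Content height = 5824 / 2.360 ≈ 2467.7966 px.
Leftover height: 3640 − 2467.7966 = 1172.2034 px.
That's 1172.2034 × 5824 ≈ 6826913 black pixels.

6826913 pixels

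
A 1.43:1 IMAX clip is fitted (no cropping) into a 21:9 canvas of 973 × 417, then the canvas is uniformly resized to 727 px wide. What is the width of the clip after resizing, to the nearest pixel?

446 px

At 973×417 the clip is height-limited, so width = 417 × 1.430 ≈ 596.31 px.
Resizing to 727 px wide multiplies everything by 0.7472: 596.31 → 445.55 px.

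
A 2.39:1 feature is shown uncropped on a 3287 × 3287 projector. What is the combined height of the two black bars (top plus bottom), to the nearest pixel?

1912 px

2.39:1 (2.390) > 1:1 (1.000), so the feature fills the width.
Content height = 3287 / 2.390 ≈ 1375.31 px.
Leftover height: 3287 − 1375.31 = 1911.69 px.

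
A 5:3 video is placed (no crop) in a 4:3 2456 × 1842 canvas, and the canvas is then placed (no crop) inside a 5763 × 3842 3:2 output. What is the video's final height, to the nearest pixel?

3074 px

Inside the 2456×1842 canvas the video is width-limited at 2456.00 × 1473.60.
The 4:3 canvas is height-limited in 5763×3842, giving 5122.67 × 3842.00; scale factor 2.0858.
So the video's height is 1473.60 × 2.0858 ≈ 3073.60.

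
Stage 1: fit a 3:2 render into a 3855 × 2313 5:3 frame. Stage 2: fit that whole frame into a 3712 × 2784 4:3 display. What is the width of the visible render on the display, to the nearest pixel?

3341 px

Inside the 3855×2313 canvas the render is height-limited at 3469.50 × 2313.00.
The 5:3 canvas is width-limited in 3712×2784, giving 3712.00 × 2227.20; scale factor 0.9629.
So the render's width is 3469.50 × 0.9629 ≈ 3340.80.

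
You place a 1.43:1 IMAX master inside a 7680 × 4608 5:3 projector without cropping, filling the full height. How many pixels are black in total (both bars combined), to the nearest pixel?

5025300 pixels

The master is 4608 × 1.430 ≈ 6589.4400 px wide.
Black = 7680 − 6589.4400 = 1090.5600 px.
Across the 4608-px span: 1090.5600 × 4608 ≈ 5025300 px.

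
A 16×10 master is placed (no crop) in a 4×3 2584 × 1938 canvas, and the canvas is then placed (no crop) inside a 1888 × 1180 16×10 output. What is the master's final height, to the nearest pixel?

983 px

Inside the 2584×1938 canvas the master is width-limited at 2584.00 × 1615.00.
Second fit — the 4×3 canvas into 1888×1180 spans the height: 1573.33 × 1180.00 (×0.6089 from 2584×1938).
So the master's height is 1615.00 × 0.6089 ≈ 983.33.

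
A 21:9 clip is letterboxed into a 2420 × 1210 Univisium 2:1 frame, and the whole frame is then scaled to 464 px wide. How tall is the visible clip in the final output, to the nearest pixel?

199 px

Fitted into 2420×1210, the clip spans the width; its height is 2420 × 9/21 ≈ 1037.14 px.
The frame scales by 464/2420 = 0.1917; 1037.14 × 0.1917 ≈ 198.86 px.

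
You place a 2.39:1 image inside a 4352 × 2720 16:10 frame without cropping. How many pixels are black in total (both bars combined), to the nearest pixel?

3912794 pixels

Since 2.390 > 1.600, the image is width-limited.
Content height = 4352 / 2.390 ≈ 1820.9205 px.
Leftover height: 2720 − 1820.9205 = 899.0795 px.
Across the 4352-px span: 899.0795 × 4352 ≈ 3912794 px.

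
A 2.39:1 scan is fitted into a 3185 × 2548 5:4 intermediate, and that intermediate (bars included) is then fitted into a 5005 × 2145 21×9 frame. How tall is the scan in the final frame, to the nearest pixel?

1122 px

Inside the 3185×2548 canvas the scan is width-limited at 3185.00 × 1332.64.
The 5:4 canvas is height-limited in 5005×2145, giving 2681.25 × 2145.00; scale factor 0.8418.
Applying the same ×0.8418: 1332.64 → 1121.86.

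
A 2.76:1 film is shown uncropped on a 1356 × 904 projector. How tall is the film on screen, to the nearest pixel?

491 px

Since 2.760 > 1.500, the film is width-limited.
Content height = 1356 / 2.760 ≈ 491.30 px.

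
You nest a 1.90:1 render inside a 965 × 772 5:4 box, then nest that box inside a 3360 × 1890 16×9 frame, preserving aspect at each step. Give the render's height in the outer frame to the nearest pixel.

1243 px

1.90:1 in 965×772: fills the width, so the render is 965.00 × 507.89.
5:4 in 3360×1890: fills the height, so the intermediate becomes 2362.50 × 1890.00 — a scale of ×2.4482.
The render scales with it: height 507.89 × 2.4482 ≈ 1243.42.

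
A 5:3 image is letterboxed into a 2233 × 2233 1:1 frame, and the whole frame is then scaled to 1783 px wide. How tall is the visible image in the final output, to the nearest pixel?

1070 px

At 2233×2233 the image is width-limited, so height = 2233 × 3/5 ≈ 1339.80 px.
The frame scales by 1783/2233 = 0.7985; 1339.80 × 0.7985 ≈ 1069.80 px.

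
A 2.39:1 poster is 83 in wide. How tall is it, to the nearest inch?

Height = 83 / 2.390 = 34.73.

35 in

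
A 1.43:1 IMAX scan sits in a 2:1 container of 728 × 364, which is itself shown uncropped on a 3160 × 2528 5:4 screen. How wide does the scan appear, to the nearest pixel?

1.43:1 IMAX in 728×364: fills the height, so the scan is 520.52 × 364.00.
Second fit — the 2:1 canvas into 3160×2528 spans the width: 3160.00 × 1580.00 (×4.3407 from 728×364).
Applying the same ×4.3407: 520.52 → 2259.40.

2259 px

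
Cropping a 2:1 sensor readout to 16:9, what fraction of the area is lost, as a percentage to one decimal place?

11.1%

The height stays; only width is cut (since 16:9 is narrower than 2:1).
Fraction kept = (1.778)/(2.000) ≈ 88.89%, so 11.11% is lost.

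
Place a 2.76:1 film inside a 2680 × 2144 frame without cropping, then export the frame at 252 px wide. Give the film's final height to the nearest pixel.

In the 2680×2144 frame the film fills the width: height = 2680 / 2.760 ≈ 971.01 px.
Resizing to 252 px wide multiplies everything by 0.0940: 971.01 → 91.30 px.

91 px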